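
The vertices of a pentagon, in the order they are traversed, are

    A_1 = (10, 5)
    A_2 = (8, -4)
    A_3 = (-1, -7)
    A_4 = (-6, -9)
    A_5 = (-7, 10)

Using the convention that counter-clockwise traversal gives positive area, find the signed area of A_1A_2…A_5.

Apply the shoelace formula: 2A = Σ (x_i·y_{i+1} − x_{i+1}·y_i), indices taken mod 5.
A_1→A_2: (10)(-4) − (8)(5) = -80
A_2→A_3: (8)(-7) − (-1)(-4) = -60
A_3→A_4: (-1)(-9) − (-6)(-7) = -33
A_4→A_5: (-6)(10) − (-7)(-9) = -123
A_5→A_1: (-7)(5) − (10)(10) = -135
Σ = -431
Signed area = Σ/2 = -215.5 (negative ⇒ clockwise traversal).

-215.5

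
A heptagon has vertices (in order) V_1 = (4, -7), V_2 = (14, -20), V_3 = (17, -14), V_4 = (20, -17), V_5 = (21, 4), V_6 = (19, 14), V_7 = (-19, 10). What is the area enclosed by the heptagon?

Σ = (18) + (144) + (-9) + (437) + (218) + (456) + (93) = 1357
Area = |Σ|/2 = 678.5.

678.5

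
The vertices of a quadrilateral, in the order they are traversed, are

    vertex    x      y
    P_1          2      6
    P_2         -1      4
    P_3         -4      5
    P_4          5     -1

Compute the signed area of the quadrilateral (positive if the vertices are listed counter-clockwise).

18

Σ = (14) + (11) + (-21) + (32) = 36
Signed area = Σ/2 = 18 (positive ⇒ counter-clockwise traversal).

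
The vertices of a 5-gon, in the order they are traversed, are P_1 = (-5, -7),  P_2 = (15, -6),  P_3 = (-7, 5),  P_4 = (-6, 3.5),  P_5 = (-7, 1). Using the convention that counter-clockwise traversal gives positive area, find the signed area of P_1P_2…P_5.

123

Σ = (135) + (33) + (5.5) + (18.5) + (54) = 246
Signed area = Σ/2 = 123 (positive ⇒ counter-clockwise traversal).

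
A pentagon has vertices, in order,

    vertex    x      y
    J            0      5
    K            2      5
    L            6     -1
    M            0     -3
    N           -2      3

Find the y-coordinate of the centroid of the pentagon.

59/57

Apply Gauss's area formula. First the cross-terms c_i = x_i·y_{i+1} − x_{i+1}·y_i:
  -10, -32, -18, -6, -10  ⇒  2A = -76, A = -38.
Then Σ (y_i + y_{i+1})·c_i = -236, so ȳ = -236 / (6·(-38)) = 59/57.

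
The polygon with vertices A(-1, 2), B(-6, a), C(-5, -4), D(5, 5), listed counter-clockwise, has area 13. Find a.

-5

The doubled signed area Σ (x_i y_{i+1} − x_{i+1} y_i) is linear in a.
With a=0 it equals 46; the coefficient of a is 4 (from the two edges through B).
So 4·a + 46 = 2·13 = 26 ⇒ a = -5.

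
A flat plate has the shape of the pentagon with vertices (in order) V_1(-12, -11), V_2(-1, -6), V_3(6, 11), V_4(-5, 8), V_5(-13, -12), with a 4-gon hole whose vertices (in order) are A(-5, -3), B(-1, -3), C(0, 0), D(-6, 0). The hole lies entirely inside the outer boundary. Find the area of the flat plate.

161

Outer boundary:
Apply the shoelace formula: 2A = Σ (x_i·y_{i+1} − x_{i+1}·y_i), indices taken mod 5.
Σ = (61) + (25) + (103) + (164) + (-1) = 352
Area = |Σ|/2 = 176.
Hole:
A→B: (-5)(-3) − (-1)(-3) = 12
B→C: (-1)(0) − (0)(-3) = 0
C→D: (0)(0) − (-6)(0) = 0
D→A: (-6)(-3) − (-5)(0) = 18
Σ = 30
Area = |Σ|/2 = 15.
Net area = 176 − 15 = 161.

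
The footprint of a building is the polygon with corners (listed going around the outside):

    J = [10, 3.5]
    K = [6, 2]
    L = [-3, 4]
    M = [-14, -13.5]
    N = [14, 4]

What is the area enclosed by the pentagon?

Apply the shoelace (surveyor's) formula: 2A = Σ (x_i·y_{i+1} − x_{i+1}·y_i), indices taken mod 5.
Σ = (-1) + (30) + (96.5) + (133) + (9) = 267.5
Area = |Σ|/2 = 133.75.

133.75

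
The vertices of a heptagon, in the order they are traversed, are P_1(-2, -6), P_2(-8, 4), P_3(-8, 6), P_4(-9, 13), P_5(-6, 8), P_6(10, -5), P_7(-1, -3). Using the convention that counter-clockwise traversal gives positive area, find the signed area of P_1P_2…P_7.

Apply Gauss's area formula: 2A = Σ (x_i·y_{i+1} − x_{i+1}·y_i), indices taken mod 7.
Cross-terms: -56, -16, -50, 6, -50, -35, 0  ⇒  Σ = -201
Signed area = Σ/2 = -100.5 (negative ⇒ clockwise traversal).

-100.5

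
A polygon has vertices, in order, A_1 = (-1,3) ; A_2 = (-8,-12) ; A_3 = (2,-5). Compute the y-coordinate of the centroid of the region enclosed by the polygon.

Apply the surveyor's formula. First the cross-terms c_i = x_i·y_{i+1} − x_{i+1}·y_i:
  36, 64, 1  ⇒  2A = 101, A = 50.5.
Then Σ (y_i + y_{i+1})·c_i = -1414, so ȳ = -1414 / (6·50.5) = -14/3.

-14/3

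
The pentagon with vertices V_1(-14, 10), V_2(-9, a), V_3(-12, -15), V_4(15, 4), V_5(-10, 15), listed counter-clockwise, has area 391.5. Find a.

Write out the shoelace sum; only the two edges meeting at V_2 involve a:
2·Area = [((-14)·a − (-9)·10) + ((-9)·(-15) − (-12)·a)] + 552
       = -2·a + 777 = 783
⇒ a = -3.

-3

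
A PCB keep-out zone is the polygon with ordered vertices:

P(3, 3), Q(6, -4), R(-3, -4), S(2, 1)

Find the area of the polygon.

Apply the surveyor's formula: 2A = Σ (x_i·y_{i+1} − x_{i+1}·y_i), indices taken mod 4.
P→Q: (3)(-4) − (6)(3) = -30
Q→R: (6)(-4) − (-3)(-4) = -36
R→S: (-3)(1) − (2)(-4) = 5
S→P: (2)(3) − (3)(1) = 3
Σ = -58
Area = |Σ|/2 = 29.

29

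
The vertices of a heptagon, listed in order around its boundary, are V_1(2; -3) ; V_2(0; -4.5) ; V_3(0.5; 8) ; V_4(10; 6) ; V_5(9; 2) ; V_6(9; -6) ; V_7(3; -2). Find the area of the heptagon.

97.375

Apply the surveyor's formula: 2A = Σ (x_i·y_{i+1} − x_{i+1}·y_i), indices taken mod 7.
V_1→V_2: (2)(-4.5) − (0)(-3) = -9
V_2→V_3: (0)(8) − (0.5)(-4.5) = 2.25
V_3→V_4: (0.5)(6) − (10)(8) = -77
V_4→V_5: (10)(2) − (9)(6) = -34
V_5→V_6: (9)(-6) − (9)(2) = -72
V_6→V_7: (9)(-2) − (3)(-6) = 0
V_7→V_1: (3)(-3) − (2)(-2) = -5
Σ = -194.75
Area = |Σ|/2 = 97.375.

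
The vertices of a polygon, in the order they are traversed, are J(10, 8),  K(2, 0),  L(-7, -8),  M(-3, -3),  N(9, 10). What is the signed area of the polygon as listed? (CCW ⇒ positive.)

-33

Apply the surveyor's formula: 2A = Σ (x_i·y_{i+1} − x_{i+1}·y_i), indices taken mod 5.
Σ = (-16) + (-16) + (-3) + (-3) + (-28) = -66
Signed area = Σ/2 = -33 (negative ⇒ clockwise traversal).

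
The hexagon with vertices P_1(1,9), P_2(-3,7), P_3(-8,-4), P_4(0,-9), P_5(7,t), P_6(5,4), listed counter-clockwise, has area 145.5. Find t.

The doubled signed area Σ (x_i y_{i+1} − x_{i+1} y_i) is linear in t.
With t=0 it equals 306; the coefficient of t is -5 (from the two edges through P_5).
So -5·t + 306 = 2·145.5 = 291 ⇒ t = 3.

3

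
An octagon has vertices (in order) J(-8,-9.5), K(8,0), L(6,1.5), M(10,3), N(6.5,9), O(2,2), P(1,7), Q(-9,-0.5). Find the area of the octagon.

156.25

J→K: (-8)(0) − (8)(-9.5) = 76
K→L: (8)(1.5) − (6)(0) = 12
L→M: (6)(3) − (10)(1.5) = 3
M→N: (10)(9) − (6.5)(3) = 70.5
N→O: (6.5)(2) − (2)(9) = -5
O→P: (2)(7) − (1)(2) = 12
P→Q: (1)(-0.5) − (-9)(7) = 62.5
Q→J: (-9)(-9.5) − (-8)(-0.5) = 81.5
Σ = 312.5
Area = |Σ|/2 = 156.25.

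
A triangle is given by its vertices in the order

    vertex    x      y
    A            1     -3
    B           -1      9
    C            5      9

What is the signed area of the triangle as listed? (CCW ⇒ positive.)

-36

Apply the shoelace (surveyor's) formula: 2A = Σ (x_i·y_{i+1} − x_{i+1}·y_i), indices taken mod 3.
Σ = (6) + (-54) + (-24) = -72
Signed area = Σ/2 = -36 (negative ⇒ clockwise traversal).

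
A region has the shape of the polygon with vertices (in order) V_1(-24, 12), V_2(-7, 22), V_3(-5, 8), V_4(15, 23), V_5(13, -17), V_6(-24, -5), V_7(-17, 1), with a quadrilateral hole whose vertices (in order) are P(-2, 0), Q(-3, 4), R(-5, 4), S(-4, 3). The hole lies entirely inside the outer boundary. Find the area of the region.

967

Outer boundary:
Apply Gauss's area formula: 2A = Σ (x_i·y_{i+1} − x_{i+1}·y_i), indices taken mod 7.
V_1→V_2: (-24)(22) − (-7)(12) = -444
V_2→V_3: (-7)(8) − (-5)(22) = 54
V_3→V_4: (-5)(23) − (15)(8) = -235
V_4→V_5: (15)(-17) − (13)(23) = -554
V_5→V_6: (13)(-5) − (-24)(-17) = -473
V_6→V_7: (-24)(1) − (-17)(-5) = -109
V_7→V_1: (-17)(12) − (-24)(1) = -180
Σ = -1941
Area = |Σ|/2 = 970.5.
Hole:
P→Q: (-2)(4) − (-3)(0) = -8
Q→R: (-3)(4) − (-5)(4) = 8
R→S: (-5)(3) − (-4)(4) = 1
S→P: (-4)(0) − (-2)(3) = 6
Σ = 7
Area = |Σ|/2 = 3.5.
Net area = 970.5 − 3.5 = 967.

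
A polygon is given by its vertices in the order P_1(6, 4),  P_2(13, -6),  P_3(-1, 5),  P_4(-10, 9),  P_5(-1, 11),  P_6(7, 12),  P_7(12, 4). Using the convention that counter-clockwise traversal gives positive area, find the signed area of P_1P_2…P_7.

-135

Apply the surveyor's formula: 2A = Σ (x_i·y_{i+1} − x_{i+1}·y_i), indices taken mod 7.
Cross-terms: -88, 59, 41, -101, -89, -116, 24  ⇒  Σ = -270
Signed area = Σ/2 = -135 (negative ⇒ clockwise traversal).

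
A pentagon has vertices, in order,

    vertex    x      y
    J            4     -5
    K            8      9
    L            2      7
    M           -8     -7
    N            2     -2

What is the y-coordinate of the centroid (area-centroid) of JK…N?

82/69

Apply the shoelace (surveyor's) formula. First the cross-terms c_i = x_i·y_{i+1} − x_{i+1}·y_i:
  76, 38, 42, 30, -2  ⇒  2A = 184, A = 92.
Then Σ (y_i + y_{i+1})·c_i = 656, so ȳ = 656 / (6·92) = 82/69.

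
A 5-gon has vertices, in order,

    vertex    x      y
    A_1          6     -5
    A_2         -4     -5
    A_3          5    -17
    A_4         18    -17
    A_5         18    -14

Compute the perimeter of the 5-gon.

|A_1A_2| = √((-10)² + (0)²) = √100 = 10
|A_2A_3| = √((9)² + (-12)²) = √225 = 15
|A_3A_4| = √((13)² + (0)²) = √169 = 13
|A_4A_5| = √((0)² + (3)²) = √9 = 3
|A_5A_1| = √((-12)² + (9)²) = √225 = 15
Perimeter = 10 + 15 + 13 + 3 + 15 = 56.

56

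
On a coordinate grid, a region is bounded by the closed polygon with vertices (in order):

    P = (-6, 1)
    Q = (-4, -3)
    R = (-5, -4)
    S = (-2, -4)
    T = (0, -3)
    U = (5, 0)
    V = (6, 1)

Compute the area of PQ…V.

Apply Gauss's area formula: 2A = Σ (x_i·y_{i+1} − x_{i+1}·y_i), indices taken mod 7.
Σ = (22) + (1) + (12) + (6) + (15) + (5) + (12) = 73
Area = |Σ|/2 = 36.5.

36.5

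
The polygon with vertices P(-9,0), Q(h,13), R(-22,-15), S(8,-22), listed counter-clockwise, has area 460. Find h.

-23

Write out the shoelace sum; only the two edges meeting at Q involve h:
2·Area = [((-9)·13 − h·0) + (h·(-15) − (-22)·13)] + 406
       = -15·h + 575 = 920
⇒ h = -23.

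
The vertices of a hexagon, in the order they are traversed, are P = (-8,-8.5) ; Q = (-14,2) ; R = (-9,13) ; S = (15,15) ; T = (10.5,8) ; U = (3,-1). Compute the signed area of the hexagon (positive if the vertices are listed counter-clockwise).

-367.25

Apply the surveyor's formula: 2A = Σ (x_i·y_{i+1} − x_{i+1}·y_i), indices taken mod 6.
Σ = (-135) + (-164) + (-330) + (-37.5) + (-34.5) + (-33.5) = -734.5
Signed area = Σ/2 = -367.25 (negative ⇒ clockwise traversal).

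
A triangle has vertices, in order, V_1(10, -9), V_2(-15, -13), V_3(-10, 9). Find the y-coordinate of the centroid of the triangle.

Apply the surveyor's formula. First the cross-terms c_i = x_i·y_{i+1} − x_{i+1}·y_i:
  -265, -265, 0  ⇒  2A = -530, A = -265.
Then Σ (y_i + y_{i+1})·c_i = 6890, so ȳ = 6890 / (6·(-265)) = -13/3.

-13/3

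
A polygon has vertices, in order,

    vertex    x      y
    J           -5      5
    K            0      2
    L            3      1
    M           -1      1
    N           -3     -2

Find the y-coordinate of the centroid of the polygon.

5/3

Apply Gauss's area formula. First the cross-terms c_i = x_i·y_{i+1} − x_{i+1}·y_i:
  -10, -6, 4, 5, -25  ⇒  2A = -32, A = -16.
Then Σ (y_i + y_{i+1})·c_i = -160, so ȳ = -160 / (6·(-16)) = 5/3.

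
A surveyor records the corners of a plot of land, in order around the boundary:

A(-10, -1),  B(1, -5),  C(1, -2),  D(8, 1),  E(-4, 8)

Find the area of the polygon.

111.5

Apply the shoelace formula: 2A = Σ (x_i·y_{i+1} − x_{i+1}·y_i), indices taken mod 5.
A→B: (-10)(-5) − (1)(-1) = 51
B→C: (1)(-2) − (1)(-5) = 3
C→D: (1)(1) − (8)(-2) = 17
D→E: (8)(8) − (-4)(1) = 68
E→A: (-4)(-1) − (-10)(8) = 84
Σ = 223
Area = |Σ|/2 = 111.5.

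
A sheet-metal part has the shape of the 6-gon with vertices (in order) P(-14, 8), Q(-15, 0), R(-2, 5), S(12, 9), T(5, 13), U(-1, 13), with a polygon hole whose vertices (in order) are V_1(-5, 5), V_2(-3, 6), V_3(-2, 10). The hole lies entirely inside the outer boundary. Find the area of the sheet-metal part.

Outer boundary:
Cross-terms: 120, -75, -78, 111, 78, 174  ⇒  Σ = 330
Area = |Σ|/2 = 165.
Hole:
Apply the surveyor's formula: 2A = Σ (x_i·y_{i+1} − x_{i+1}·y_i), indices taken mod 3.
V_1→V_2: (-5)(6) − (-3)(5) = -15
V_2→V_3: (-3)(10) − (-2)(6) = -18
V_3→V_1: (-2)(5) − (-5)(10) = 40
Σ = 7
Area = |Σ|/2 = 3.5.
Net area = 165 − 3.5 = 161.5.

161.5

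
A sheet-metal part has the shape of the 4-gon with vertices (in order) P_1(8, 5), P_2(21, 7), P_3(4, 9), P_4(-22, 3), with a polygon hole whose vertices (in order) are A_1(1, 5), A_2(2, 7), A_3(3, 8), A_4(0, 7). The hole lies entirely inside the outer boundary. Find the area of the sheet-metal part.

91

Outer boundary:
Apply the shoelace (surveyor's) formula: 2A = Σ (x_i·y_{i+1} − x_{i+1}·y_i), indices taken mod 4.
Cross-terms: -49, 161, 210, -134  ⇒  Σ = 188
Area = |Σ|/2 = 94.
Hole:
Apply the surveyor's formula: 2A = Σ (x_i·y_{i+1} − x_{i+1}·y_i), indices taken mod 4.
Σ = (-3) + (-5) + (21) + (-7) = 6
Area = |Σ|/2 = 3.
Net area = 94 − 3 = 91.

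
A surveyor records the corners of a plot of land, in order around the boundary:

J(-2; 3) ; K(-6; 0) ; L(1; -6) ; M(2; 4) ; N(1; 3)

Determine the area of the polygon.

40.5

J→K: (-2)(0) − (-6)(3) = 18
K→L: (-6)(-6) − (1)(0) = 36
L→M: (1)(4) − (2)(-6) = 16
M→N: (2)(3) − (1)(4) = 2
N→J: (1)(3) − (-2)(3) = 9
Σ = 81
Area = |Σ|/2 = 40.5.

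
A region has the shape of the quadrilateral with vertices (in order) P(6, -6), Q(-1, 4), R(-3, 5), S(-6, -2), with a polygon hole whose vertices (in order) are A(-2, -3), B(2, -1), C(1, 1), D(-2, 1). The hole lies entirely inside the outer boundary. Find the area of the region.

Outer boundary:
Σ = (18) + (7) + (36) + (48) = 109
Area = |Σ|/2 = 54.5.
Hole:
Apply the shoelace (surveyor's) formula: 2A = Σ (x_i·y_{i+1} − x_{i+1}·y_i), indices taken mod 4.
Σ = (8) + (3) + (3) + (8) = 22
Area = |Σ|/2 = 11.
Net area = 54.5 − 11 = 43.5.

43.5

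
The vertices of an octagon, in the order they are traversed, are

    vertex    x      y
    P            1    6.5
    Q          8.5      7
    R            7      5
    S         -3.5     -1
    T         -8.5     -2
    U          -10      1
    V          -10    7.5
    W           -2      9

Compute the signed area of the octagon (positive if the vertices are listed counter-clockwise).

-118.125

Σ = (-48.25) + (-6.5) + (10.5) + (-1.5) + (-28.5) + (-65) + (-75) + (-22) = -236.25
Signed area = Σ/2 = -118.125 (negative ⇒ clockwise traversal).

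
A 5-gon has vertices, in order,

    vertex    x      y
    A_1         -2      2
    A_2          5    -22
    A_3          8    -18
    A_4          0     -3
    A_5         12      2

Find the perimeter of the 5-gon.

74

|A_1A_2| = √((7)² + (-24)²) = √625 = 25
|A_2A_3| = √((3)² + (4)²) = √25 = 5
|A_3A_4| = √((-8)² + (15)²) = √289 = 17
|A_4A_5| = √((12)² + (5)²) = √169 = 13
|A_5A_1| = √((-14)² + (0)²) = √196 = 14
Perimeter = 25 + 5 + 17 + 13 + 14 = 74.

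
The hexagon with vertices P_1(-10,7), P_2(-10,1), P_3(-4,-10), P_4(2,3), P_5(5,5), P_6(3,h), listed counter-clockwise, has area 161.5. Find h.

Write out the shoelace sum; only the two edges meeting at P_6 involve h:
2·Area = [(5·h − 3·5) + (3·7 − (-10)·h)] + 167
       = 15·h + 173 = 323
⇒ h = 10.

10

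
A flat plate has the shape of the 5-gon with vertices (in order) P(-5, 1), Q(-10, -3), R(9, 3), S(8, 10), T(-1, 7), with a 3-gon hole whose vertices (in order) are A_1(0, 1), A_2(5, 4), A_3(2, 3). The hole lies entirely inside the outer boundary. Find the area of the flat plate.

Outer boundary:
Apply the surveyor's formula: 2A = Σ (x_i·y_{i+1} − x_{i+1}·y_i), indices taken mod 5.
Σ = (25) + (-3) + (66) + (66) + (34) = 188
Area = |Σ|/2 = 94.
Hole:
Σ = (-5) + (7) + (2) = 4
Area = |Σ|/2 = 2.
Net area = 94 − 2 = 92.

92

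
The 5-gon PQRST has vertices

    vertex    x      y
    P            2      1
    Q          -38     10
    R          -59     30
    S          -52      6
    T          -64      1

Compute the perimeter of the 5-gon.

|PQ| = √((-40)² + (9)²) = √1681 = 41
|QR| = √((-21)² + (20)²) = √841 = 29
|RS| = √((7)² + (-24)²) = √625 = 25
|ST| = √((-12)² + (-5)²) = √169 = 13
|TP| = √((66)² + (0)²) = √4356 = 66
Perimeter = 41 + 29 + 25 + 13 + 66 = 174.

174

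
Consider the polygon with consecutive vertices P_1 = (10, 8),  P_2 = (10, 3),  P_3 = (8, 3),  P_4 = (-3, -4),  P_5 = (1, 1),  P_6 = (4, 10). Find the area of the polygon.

Apply Gauss's area formula: 2A = Σ (x_i·y_{i+1} − x_{i+1}·y_i), indices taken mod 6.
P_1→P_2: (10)(3) − (10)(8) = -50
P_2→P_3: (10)(3) − (8)(3) = 6
P_3→P_4: (8)(-4) − (-3)(3) = -23
P_4→P_5: (-3)(1) − (1)(-4) = 1
P_5→P_6: (1)(10) − (4)(1) = 6
P_6→P_1: (4)(8) − (10)(10) = -68
Σ = -128
Area = |Σ|/2 = 64.

64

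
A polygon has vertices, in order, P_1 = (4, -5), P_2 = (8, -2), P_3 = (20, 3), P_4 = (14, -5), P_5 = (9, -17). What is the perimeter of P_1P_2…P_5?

|P_1P_2| = √((4)² + (3)²) = √25 = 5
|P_2P_3| = √((12)² + (5)²) = √169 = 13
|P_3P_4| = √((-6)² + (-8)²) = √100 = 10
|P_4P_5| = √((-5)² + (-12)²) = √169 = 13
|P_5P_1| = √((-5)² + (12)²) = √169 = 13
Perimeter = 5 + 13 + 10 + 13 + 13 = 54.

54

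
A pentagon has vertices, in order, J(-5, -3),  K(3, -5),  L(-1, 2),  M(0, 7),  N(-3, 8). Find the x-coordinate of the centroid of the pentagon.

Apply the shoelace formula. First the cross-terms c_i = x_i·y_{i+1} − x_{i+1}·y_i:
  34, 1, -7, 21, 49  ⇒  2A = 98, A = 49.
Then Σ (x_i + x_{i+1})·c_i = -514, so x̄ = -514 / (6·49) = -257/147.

-257/147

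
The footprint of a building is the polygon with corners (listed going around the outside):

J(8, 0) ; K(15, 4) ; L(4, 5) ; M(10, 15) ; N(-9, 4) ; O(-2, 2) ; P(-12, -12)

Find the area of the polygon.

Apply the shoelace (surveyor's) formula: 2A = Σ (x_i·y_{i+1} − x_{i+1}·y_i), indices taken mod 7.
Σ = (32) + (59) + (10) + (175) + (-10) + (48) + (96) = 410
Area = |Σ|/2 = 205.

205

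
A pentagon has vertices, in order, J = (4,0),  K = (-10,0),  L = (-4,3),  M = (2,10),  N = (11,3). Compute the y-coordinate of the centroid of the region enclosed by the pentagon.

173/48

Apply the shoelace (surveyor's) formula. First the cross-terms c_i = x_i·y_{i+1} − x_{i+1}·y_i:
  0, -30, -46, -104, -12  ⇒  2A = -192, A = -96.
Then Σ (y_i + y_{i+1})·c_i = -2076, so ȳ = -2076 / (6·(-96)) = 173/48.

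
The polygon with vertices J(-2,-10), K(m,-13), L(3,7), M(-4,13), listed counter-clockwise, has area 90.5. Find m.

The doubled signed area Σ (x_i y_{i+1} − x_{i+1} y_i) is linear in m.
With m=0 it equals 198; the coefficient of m is 17 (from the two edges through K).
So 17·m + 198 = 2·90.5 = 181 ⇒ m = -1.

-1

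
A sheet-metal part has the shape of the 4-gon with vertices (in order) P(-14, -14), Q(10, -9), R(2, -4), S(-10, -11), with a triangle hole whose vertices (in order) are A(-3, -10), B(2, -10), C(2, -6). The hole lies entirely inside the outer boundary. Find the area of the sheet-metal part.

Outer boundary:
Apply the surveyor's formula: 2A = Σ (x_i·y_{i+1} − x_{i+1}·y_i), indices taken mod 4.
P→Q: (-14)(-9) − (10)(-14) = 266
Q→R: (10)(-4) − (2)(-9) = -22
R→S: (2)(-11) − (-10)(-4) = -62
S→P: (-10)(-14) − (-14)(-11) = -14
Σ = 168
Area = |Σ|/2 = 84.
Hole:
Apply the shoelace (surveyor's) formula: 2A = Σ (x_i·y_{i+1} − x_{i+1}·y_i), indices taken mod 3.
Cross-terms: 50, 8, -38  ⇒  Σ = 20
Area = |Σ|/2 = 10.
Net area = 84 − 10 = 74.

74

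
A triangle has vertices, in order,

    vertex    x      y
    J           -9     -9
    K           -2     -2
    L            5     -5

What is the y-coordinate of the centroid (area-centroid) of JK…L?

-16/3

Apply Gauss's area formula. First the cross-terms c_i = x_i·y_{i+1} − x_{i+1}·y_i:
  0, 20, -90  ⇒  2A = -70, A = -35.
Then Σ (y_i + y_{i+1})·c_i = 1120, so ȳ = 1120 / (6·(-35)) = -16/3.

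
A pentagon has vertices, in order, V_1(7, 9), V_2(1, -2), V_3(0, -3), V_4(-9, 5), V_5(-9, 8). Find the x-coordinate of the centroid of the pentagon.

Apply the shoelace formula. First the cross-terms c_i = x_i·y_{i+1} − x_{i+1}·y_i:
  -23, -3, -27, -27, -137  ⇒  2A = -217, A = -108.5.
Then Σ (x_i + x_{i+1})·c_i = 816, so x̄ = 816 / (6·(-108.5)) = -272/217.

-272/217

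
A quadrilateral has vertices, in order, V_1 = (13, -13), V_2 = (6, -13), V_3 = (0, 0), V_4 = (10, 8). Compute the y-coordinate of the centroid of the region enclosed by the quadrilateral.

Apply Gauss's area formula. First the cross-terms c_i = x_i·y_{i+1} − x_{i+1}·y_i:
  -91, 0, 0, -234  ⇒  2A = -325, A = -162.5.
Then Σ (y_i + y_{i+1})·c_i = 3536, so ȳ = 3536 / (6·(-162.5)) = -272/75.

-272/75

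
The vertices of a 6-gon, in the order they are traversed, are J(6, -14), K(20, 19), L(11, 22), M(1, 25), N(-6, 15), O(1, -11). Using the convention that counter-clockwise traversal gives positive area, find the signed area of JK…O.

573

Cross-terms: 394, 231, 253, 165, 51, 52  ⇒  Σ = 1146
Signed area = Σ/2 = 573 (positive ⇒ counter-clockwise traversal).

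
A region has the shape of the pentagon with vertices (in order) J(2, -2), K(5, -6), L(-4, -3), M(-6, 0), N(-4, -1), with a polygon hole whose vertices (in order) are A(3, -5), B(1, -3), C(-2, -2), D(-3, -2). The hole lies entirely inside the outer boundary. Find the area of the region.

18

Outer boundary:
Apply Gauss's area formula: 2A = Σ (x_i·y_{i+1} − x_{i+1}·y_i), indices taken mod 5.
J→K: (2)(-6) − (5)(-2) = -2
K→L: (5)(-3) − (-4)(-6) = -39
L→M: (-4)(0) − (-6)(-3) = -18
M→N: (-6)(-1) − (-4)(0) = 6
N→J: (-4)(-2) − (2)(-1) = 10
Σ = -43
Area = |Σ|/2 = 21.5.
Hole:
Σ = (-4) + (-8) + (-2) + (21) = 7
Area = |Σ|/2 = 3.5.
Net area = 21.5 − 3.5 = 18.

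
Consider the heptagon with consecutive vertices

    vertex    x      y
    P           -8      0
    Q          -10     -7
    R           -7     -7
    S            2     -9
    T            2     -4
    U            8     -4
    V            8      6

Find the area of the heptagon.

158

Cross-terms: 56, 21, 77, 10, 24, 80, 48  ⇒  Σ = 316
Area = |Σ|/2 = 158.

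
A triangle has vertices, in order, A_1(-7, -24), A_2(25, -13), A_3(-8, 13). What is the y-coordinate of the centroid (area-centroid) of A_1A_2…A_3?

-8

Apply Gauss's area formula. First the cross-terms c_i = x_i·y_{i+1} − x_{i+1}·y_i:
  691, 221, 283  ⇒  2A = 1195, A = 597.5.
Then Σ (y_i + y_{i+1})·c_i = -28680, so ȳ = -28680 / (6·597.5) = -8.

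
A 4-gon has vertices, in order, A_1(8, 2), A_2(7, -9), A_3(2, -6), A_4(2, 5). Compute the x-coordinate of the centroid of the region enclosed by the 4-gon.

Apply the surveyor's formula. First the cross-terms c_i = x_i·y_{i+1} − x_{i+1}·y_i:
  -86, -24, 22, -36  ⇒  2A = -124, A = -62.
Then Σ (x_i + x_{i+1})·c_i = -1778, so x̄ = -1778 / (6·(-62)) = 889/186.

889/186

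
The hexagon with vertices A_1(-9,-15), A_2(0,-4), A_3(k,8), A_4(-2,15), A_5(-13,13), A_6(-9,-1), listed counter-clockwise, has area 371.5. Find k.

14

Write out the shoelace sum; only the two edges meeting at A_3 involve k:
2·Area = [(0·8 − k·(-4)) + (k·15 − (-2)·8)] + 461
       = 19·k + 477 = 743
⇒ k = 14.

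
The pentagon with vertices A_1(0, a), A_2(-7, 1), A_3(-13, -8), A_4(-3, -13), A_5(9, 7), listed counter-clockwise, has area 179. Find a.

Write out the shoelace sum; only the two edges meeting at A_1 involve a:
2·Area = [(9·a − 0·7) + (0·1 − (-7)·a)] + 310
       = 16·a + 310 = 358
⇒ a = 3.

3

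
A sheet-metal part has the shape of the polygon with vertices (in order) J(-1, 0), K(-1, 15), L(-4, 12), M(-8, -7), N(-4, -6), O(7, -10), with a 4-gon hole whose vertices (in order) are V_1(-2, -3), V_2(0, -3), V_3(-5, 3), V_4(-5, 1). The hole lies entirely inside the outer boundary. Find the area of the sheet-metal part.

115.5

Outer boundary:
Σ = (-15) + (48) + (124) + (20) + (82) + (-10) = 249
Area = |Σ|/2 = 124.5.
Hole:
Apply the shoelace formula: 2A = Σ (x_i·y_{i+1} − x_{i+1}·y_i), indices taken mod 4.
Σ = (6) + (-15) + (10) + (17) = 18
Area = |Σ|/2 = 9.
Net area = 124.5 − 9 = 115.5.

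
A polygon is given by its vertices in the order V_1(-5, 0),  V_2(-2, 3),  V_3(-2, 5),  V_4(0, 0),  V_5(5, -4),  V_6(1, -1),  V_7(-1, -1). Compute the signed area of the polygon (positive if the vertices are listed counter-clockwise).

V_1→V_2: (-5)(3) − (-2)(0) = -15
V_2→V_3: (-2)(5) − (-2)(3) = -4
V_3→V_4: (-2)(0) − (0)(5) = 0
V_4→V_5: (0)(-4) − (5)(0) = 0
V_5→V_6: (5)(-1) − (1)(-4) = -1
V_6→V_7: (1)(-1) − (-1)(-1) = -2
V_7→V_1: (-1)(0) − (-5)(-1) = -5
Σ = -27
Signed area = Σ/2 = -13.5 (negative ⇒ clockwise traversal).

-13.5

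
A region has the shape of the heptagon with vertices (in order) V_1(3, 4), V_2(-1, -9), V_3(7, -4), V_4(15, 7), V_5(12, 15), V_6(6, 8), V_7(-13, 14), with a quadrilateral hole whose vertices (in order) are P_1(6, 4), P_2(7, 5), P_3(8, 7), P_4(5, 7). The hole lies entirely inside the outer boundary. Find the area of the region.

Outer boundary:
V_1→V_2: (3)(-9) − (-1)(4) = -23
V_2→V_3: (-1)(-4) − (7)(-9) = 67
V_3→V_4: (7)(7) − (15)(-4) = 109
V_4→V_5: (15)(15) − (12)(7) = 141
V_5→V_6: (12)(8) − (6)(15) = 6
V_6→V_7: (6)(14) − (-13)(8) = 188
V_7→V_1: (-13)(4) − (3)(14) = -94
Σ = 394
Area = |Σ|/2 = 197.
Hole:
Apply the shoelace (surveyor's) formula: 2A = Σ (x_i·y_{i+1} − x_{i+1}·y_i), indices taken mod 4.
Σ = (2) + (9) + (21) + (-22) = 10
Area = |Σ|/2 = 5.
Net area = 197 − 5 = 192.

192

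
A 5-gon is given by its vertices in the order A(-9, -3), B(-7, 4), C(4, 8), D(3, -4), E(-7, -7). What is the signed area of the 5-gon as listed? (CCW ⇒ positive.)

Apply the shoelace formula: 2A = Σ (x_i·y_{i+1} − x_{i+1}·y_i), indices taken mod 5.
Σ = (-57) + (-72) + (-40) + (-49) + (-42) = -260
Signed area = Σ/2 = -130 (negative ⇒ clockwise traversal).

-130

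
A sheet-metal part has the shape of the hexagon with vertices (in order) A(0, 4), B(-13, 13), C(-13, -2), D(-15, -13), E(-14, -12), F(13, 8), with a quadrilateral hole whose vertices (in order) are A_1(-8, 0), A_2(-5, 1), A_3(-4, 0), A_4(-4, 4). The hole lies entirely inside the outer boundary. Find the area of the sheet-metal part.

Outer boundary:
Apply the surveyor's formula: 2A = Σ (x_i·y_{i+1} − x_{i+1}·y_i), indices taken mod 6.
Σ = (52) + (195) + (139) + (-2) + (44) + (52) = 480
Area = |Σ|/2 = 240.
Hole:
A_1→A_2: (-8)(1) − (-5)(0) = -8
A_2→A_3: (-5)(0) − (-4)(1) = 4
A_3→A_4: (-4)(4) − (-4)(0) = -16
A_4→A_1: (-4)(0) − (-8)(4) = 32
Σ = 12
Area = |Σ|/2 = 6.
Net area = 240 − 6 = 234.

234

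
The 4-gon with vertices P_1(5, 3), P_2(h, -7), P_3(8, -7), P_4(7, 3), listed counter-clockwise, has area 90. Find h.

-8

The doubled signed area Σ (x_i y_{i+1} − x_{i+1} y_i) is linear in h.
With h=0 it equals 100; the coefficient of h is -10 (from the two edges through P_2).
So -10·h + 100 = 2·90 = 180 ⇒ h = -8.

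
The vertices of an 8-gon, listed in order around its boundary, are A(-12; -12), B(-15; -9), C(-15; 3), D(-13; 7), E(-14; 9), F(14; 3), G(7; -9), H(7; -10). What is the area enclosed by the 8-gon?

431.5

A→B: (-12)(-9) − (-15)(-12) = -72
B→C: (-15)(3) − (-15)(-9) = -180
C→D: (-15)(7) − (-13)(3) = -66
D→E: (-13)(9) − (-14)(7) = -19
E→F: (-14)(3) − (14)(9) = -168
F→G: (14)(-9) − (7)(3) = -147
G→H: (7)(-10) − (7)(-9) = -7
H→A: (7)(-12) − (-12)(-10) = -204
Σ = -863
Area = |Σ|/2 = 431.5.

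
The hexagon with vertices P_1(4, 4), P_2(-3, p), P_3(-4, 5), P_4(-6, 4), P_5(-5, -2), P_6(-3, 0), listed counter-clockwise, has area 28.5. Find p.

4

The doubled signed area Σ (x_i y_{i+1} − x_{i+1} y_i) is linear in p.
With p=0 it equals 25; the coefficient of p is 8 (from the two edges through P_2).
So 8·p + 25 = 2·28.5 = 57 ⇒ p = 4.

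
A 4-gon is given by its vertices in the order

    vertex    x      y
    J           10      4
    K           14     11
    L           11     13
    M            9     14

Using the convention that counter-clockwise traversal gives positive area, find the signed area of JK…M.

J→K: (10)(11) − (14)(4) = 54
K→L: (14)(13) − (11)(11) = 61
L→M: (11)(14) − (9)(13) = 37
M→J: (9)(4) − (10)(14) = -104
Σ = 48
Signed area = Σ/2 = 24 (positive ⇒ counter-clockwise traversal).

24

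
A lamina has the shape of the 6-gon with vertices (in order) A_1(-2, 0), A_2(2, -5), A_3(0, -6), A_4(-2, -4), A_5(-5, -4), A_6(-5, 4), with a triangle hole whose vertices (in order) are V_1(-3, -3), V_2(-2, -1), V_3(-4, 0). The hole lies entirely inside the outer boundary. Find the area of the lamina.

26.5

Outer boundary:
Apply Gauss's area formula: 2A = Σ (x_i·y_{i+1} − x_{i+1}·y_i), indices taken mod 6.
Σ = (10) + (-12) + (-12) + (-12) + (-40) + (8) = -58
Area = |Σ|/2 = 29.
Hole:
Apply the shoelace (surveyor's) formula: 2A = Σ (x_i·y_{i+1} − x_{i+1}·y_i), indices taken mod 3.
Σ = (-3) + (-4) + (12) = 5
Area = |Σ|/2 = 2.5.
Net area = 29 − 2.5 = 26.5.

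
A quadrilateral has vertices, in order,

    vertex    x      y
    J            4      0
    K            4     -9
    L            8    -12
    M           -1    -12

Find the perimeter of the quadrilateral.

36

|JK| = √((0)² + (-9)²) = √81 = 9
|KL| = √((4)² + (-3)²) = √25 = 5
|LM| = √((-9)² + (0)²) = √81 = 9
|MJ| = √((5)² + (12)²) = √169 = 13
Perimeter = 9 + 5 + 9 + 13 = 36.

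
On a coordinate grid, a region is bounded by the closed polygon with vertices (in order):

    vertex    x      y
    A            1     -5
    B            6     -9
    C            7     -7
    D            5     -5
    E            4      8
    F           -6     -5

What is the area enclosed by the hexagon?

82.5

Apply the shoelace (surveyor's) formula: 2A = Σ (x_i·y_{i+1} − x_{i+1}·y_i), indices taken mod 6.
Σ = (21) + (21) + (0) + (60) + (28) + (35) = 165
Area = |Σ|/2 = 82.5.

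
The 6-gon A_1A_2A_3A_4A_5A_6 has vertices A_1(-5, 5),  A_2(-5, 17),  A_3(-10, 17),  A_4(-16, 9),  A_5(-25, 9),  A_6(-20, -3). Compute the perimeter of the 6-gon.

66

|A_1A_2| = √((0)² + (12)²) = √144 = 12
|A_2A_3| = √((-5)² + (0)²) = √25 = 5
|A_3A_4| = √((-6)² + (-8)²) = √100 = 10
|A_4A_5| = √((-9)² + (0)²) = √81 = 9
|A_5A_6| = √((5)² + (-12)²) = √169 = 13
|A_6A_1| = √((15)² + (8)²) = √289 = 17
Perimeter = 12 + 5 + 10 + 9 + 13 + 17 = 66.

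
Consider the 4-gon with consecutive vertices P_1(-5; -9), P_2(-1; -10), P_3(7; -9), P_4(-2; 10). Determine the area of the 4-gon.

120

Σ = (41) + (79) + (52) + (68) = 240
Area = |Σ|/2 = 120.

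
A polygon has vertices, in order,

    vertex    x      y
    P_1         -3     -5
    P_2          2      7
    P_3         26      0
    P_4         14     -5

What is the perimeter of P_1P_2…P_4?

68

|P_1P_2| = √((5)² + (12)²) = √169 = 13
|P_2P_3| = √((24)² + (-7)²) = √625 = 25
|P_3P_4| = √((-12)² + (-5)²) = √169 = 13
|P_4P_1| = √((-17)² + (0)²) = √289 = 17
Perimeter = 13 + 25 + 13 + 17 = 68.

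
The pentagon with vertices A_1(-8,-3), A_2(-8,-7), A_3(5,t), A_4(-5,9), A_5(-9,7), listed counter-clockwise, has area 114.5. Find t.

4

Write out the shoelace sum; only the two edges meeting at A_3 involve t:
2·Area = [((-8)·t − 5·(-7)) + (5·9 − (-5)·t)] + 161
       = -3·t + 241 = 229
⇒ t = 4.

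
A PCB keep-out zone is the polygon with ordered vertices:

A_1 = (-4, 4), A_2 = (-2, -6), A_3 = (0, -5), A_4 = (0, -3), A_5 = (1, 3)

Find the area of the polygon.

Cross-terms: 32, 10, 0, 3, 16  ⇒  Σ = 61
Area = |Σ|/2 = 30.5.

30.5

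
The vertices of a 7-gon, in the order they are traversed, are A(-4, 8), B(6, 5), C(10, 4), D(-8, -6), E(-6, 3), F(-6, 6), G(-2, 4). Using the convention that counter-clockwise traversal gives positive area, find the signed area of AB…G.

A→B: (-4)(5) − (6)(8) = -68
B→C: (6)(4) − (10)(5) = -26
C→D: (10)(-6) − (-8)(4) = -28
D→E: (-8)(3) − (-6)(-6) = -60
E→F: (-6)(6) − (-6)(3) = -18
F→G: (-6)(4) − (-2)(6) = -12
G→A: (-2)(8) − (-4)(4) = 0
Σ = -212
Signed area = Σ/2 = -106 (negative ⇒ clockwise traversal).

-106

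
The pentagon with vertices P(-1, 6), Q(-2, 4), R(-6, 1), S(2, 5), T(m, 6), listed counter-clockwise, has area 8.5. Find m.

The doubled signed area Σ (x_i y_{i+1} − x_{i+1} y_i) is linear in m.
With m=0 it equals 16; the coefficient of m is 1 (from the two edges through T).
So 1·m + 16 = 2·8.5 = 17 ⇒ m = 1.

1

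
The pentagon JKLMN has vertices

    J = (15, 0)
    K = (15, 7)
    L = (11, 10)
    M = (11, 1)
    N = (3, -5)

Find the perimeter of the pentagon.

44

|JK| = √((0)² + (7)²) = √49 = 7
|KL| = √((-4)² + (3)²) = √25 = 5
|LM| = √((0)² + (-9)²) = √81 = 9
|MN| = √((-8)² + (-6)²) = √100 = 10
|NJ| = √((12)² + (5)²) = √169 = 13
Perimeter = 7 + 5 + 9 + 10 + 13 = 44.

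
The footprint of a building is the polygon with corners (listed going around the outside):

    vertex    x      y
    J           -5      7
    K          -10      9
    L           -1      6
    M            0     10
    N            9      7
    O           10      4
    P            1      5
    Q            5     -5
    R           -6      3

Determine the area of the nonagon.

Apply the shoelace (surveyor's) formula: 2A = Σ (x_i·y_{i+1} − x_{i+1}·y_i), indices taken mod 9.
Σ = (25) + (-51) + (-10) + (-90) + (-34) + (46) + (-30) + (-15) + (-27) = -186
Area = |Σ|/2 = 93.

93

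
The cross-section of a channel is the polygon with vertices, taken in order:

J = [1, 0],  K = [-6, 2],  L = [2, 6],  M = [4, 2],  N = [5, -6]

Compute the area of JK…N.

Apply the shoelace (surveyor's) formula: 2A = Σ (x_i·y_{i+1} − x_{i+1}·y_i), indices taken mod 5.
Σ = (2) + (-40) + (-20) + (-34) + (6) = -86
Area = |Σ|/2 = 43.

43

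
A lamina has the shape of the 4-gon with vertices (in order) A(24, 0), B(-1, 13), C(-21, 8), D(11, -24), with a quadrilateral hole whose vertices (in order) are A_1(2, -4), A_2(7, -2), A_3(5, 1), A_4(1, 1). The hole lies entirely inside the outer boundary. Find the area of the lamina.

765

Outer boundary:
A→B: (24)(13) − (-1)(0) = 312
B→C: (-1)(8) − (-21)(13) = 265
C→D: (-21)(-24) − (11)(8) = 416
D→A: (11)(0) − (24)(-24) = 576
Σ = 1569
Area = |Σ|/2 = 784.5.
Hole:
Apply the surveyor's formula: 2A = Σ (x_i·y_{i+1} − x_{i+1}·y_i), indices taken mod 4.
Cross-terms: 24, 17, 4, -6  ⇒  Σ = 39
Area = |Σ|/2 = 19.5.
Net area = 784.5 − 19.5 = 765.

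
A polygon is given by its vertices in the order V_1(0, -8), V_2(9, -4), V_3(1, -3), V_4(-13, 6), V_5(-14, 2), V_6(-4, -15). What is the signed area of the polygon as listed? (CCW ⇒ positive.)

V_1→V_2: (0)(-4) − (9)(-8) = 72
V_2→V_3: (9)(-3) − (1)(-4) = -23
V_3→V_4: (1)(6) − (-13)(-3) = -33
V_4→V_5: (-13)(2) − (-14)(6) = 58
V_5→V_6: (-14)(-15) − (-4)(2) = 218
V_6→V_1: (-4)(-8) − (0)(-15) = 32
Σ = 324
Signed area = Σ/2 = 162 (positive ⇒ counter-clockwise traversal).

162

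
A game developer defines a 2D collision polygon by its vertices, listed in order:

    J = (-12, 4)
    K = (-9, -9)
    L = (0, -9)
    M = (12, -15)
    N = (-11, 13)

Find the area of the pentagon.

Apply Gauss's area formula: 2A = Σ (x_i·y_{i+1} − x_{i+1}·y_i), indices taken mod 5.
J→K: (-12)(-9) − (-9)(4) = 144
K→L: (-9)(-9) − (0)(-9) = 81
L→M: (0)(-15) − (12)(-9) = 108
M→N: (12)(13) − (-11)(-15) = -9
N→J: (-11)(4) − (-12)(13) = 112
Σ = 436
Area = |Σ|/2 = 218.

218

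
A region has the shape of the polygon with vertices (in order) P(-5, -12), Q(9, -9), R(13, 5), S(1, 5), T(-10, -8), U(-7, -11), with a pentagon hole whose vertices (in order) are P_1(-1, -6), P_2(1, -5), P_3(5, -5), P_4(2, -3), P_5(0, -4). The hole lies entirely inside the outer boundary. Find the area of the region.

Outer boundary:
Apply the surveyor's formula: 2A = Σ (x_i·y_{i+1} − x_{i+1}·y_i), indices taken mod 6.
Σ = (153) + (162) + (60) + (42) + (54) + (29) = 500
Area = |Σ|/2 = 250.
Hole:
Σ = (11) + (20) + (-5) + (-8) + (-4) = 14
Area = |Σ|/2 = 7.
Net area = 250 − 7 = 243.

243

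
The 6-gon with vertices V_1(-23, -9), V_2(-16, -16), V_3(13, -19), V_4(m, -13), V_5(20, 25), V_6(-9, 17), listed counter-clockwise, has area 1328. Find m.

The doubled signed area Σ (x_i y_{i+1} − x_{i+1} y_i) is linear in m.
With m=0 it equals 1864; the coefficient of m is 44 (from the two edges through V_4).
So 44·m + 1864 = 2·1328 = 2656 ⇒ m = 18.

18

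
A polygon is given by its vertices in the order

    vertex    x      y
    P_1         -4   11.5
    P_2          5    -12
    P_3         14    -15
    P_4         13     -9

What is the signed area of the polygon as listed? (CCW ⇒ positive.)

Σ = (-9.5) + (93) + (69) + (113.5) = 266
Signed area = Σ/2 = 133 (positive ⇒ counter-clockwise traversal).

133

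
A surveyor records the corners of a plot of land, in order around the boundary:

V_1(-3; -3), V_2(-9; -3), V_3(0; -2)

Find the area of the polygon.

Apply the shoelace formula: 2A = Σ (x_i·y_{i+1} − x_{i+1}·y_i), indices taken mod 3.
Σ = (-18) + (18) + (-6) = -6
Area = |Σ|/2 = 3.

3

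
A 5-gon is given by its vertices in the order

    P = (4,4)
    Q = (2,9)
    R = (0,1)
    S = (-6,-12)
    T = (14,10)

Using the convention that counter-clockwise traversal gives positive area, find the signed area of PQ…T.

80

Σ = (28) + (2) + (6) + (108) + (16) = 160
Signed area = Σ/2 = 80 (positive ⇒ counter-clockwise traversal).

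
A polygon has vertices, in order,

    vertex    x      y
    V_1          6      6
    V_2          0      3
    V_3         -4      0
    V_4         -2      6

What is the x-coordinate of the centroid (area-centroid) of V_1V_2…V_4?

-2/21

Apply the shoelace formula. First the cross-terms c_i = x_i·y_{i+1} − x_{i+1}·y_i:
  18, 12, -24, -48  ⇒  2A = -42, A = -21.
Then Σ (x_i + x_{i+1})·c_i = 12, so x̄ = 12 / (6·(-21)) = -2/21.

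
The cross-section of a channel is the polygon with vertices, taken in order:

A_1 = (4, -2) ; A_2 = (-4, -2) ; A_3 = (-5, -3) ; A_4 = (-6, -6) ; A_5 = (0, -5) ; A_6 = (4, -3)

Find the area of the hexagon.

26

Apply the surveyor's formula: 2A = Σ (x_i·y_{i+1} − x_{i+1}·y_i), indices taken mod 6.
Σ = (-16) + (2) + (12) + (30) + (20) + (4) = 52
Area = |Σ|/2 = 26.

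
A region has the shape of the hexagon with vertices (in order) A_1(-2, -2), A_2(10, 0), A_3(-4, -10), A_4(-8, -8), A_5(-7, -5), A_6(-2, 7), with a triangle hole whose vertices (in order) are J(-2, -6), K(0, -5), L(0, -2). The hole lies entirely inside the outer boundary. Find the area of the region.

Outer boundary:
Apply the surveyor's formula: 2A = Σ (x_i·y_{i+1} − x_{i+1}·y_i), indices taken mod 6.
Σ = (20) + (-100) + (-48) + (-16) + (-59) + (18) = -185
Area = |Σ|/2 = 92.5.
Hole:
Σ = (10) + (0) + (-4) = 6
Area = |Σ|/2 = 3.
Net area = 92.5 − 3 = 89.5.

89.5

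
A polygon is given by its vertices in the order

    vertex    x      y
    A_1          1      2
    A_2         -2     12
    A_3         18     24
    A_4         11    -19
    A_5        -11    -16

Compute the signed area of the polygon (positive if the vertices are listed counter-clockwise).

A_1→A_2: (1)(12) − (-2)(2) = 16
A_2→A_3: (-2)(24) − (18)(12) = -264
A_3→A_4: (18)(-19) − (11)(24) = -606
A_4→A_5: (11)(-16) − (-11)(-19) = -385
A_5→A_1: (-11)(2) − (1)(-16) = -6
Σ = -1245
Signed area = Σ/2 = -622.5 (negative ⇒ clockwise traversal).

-622.5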